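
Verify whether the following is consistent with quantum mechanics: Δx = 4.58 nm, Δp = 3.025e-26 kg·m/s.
Yes, it satisfies the uncertainty principle.

Calculate the product ΔxΔp:
ΔxΔp = (4.580e-09 m) × (3.025e-26 kg·m/s)
ΔxΔp = 1.385e-34 J·s

Compare to the minimum allowed value ℏ/2:
ℏ/2 = 5.273e-35 J·s

Since ΔxΔp = 1.385e-34 J·s ≥ 5.273e-35 J·s = ℏ/2,
the measurement satisfies the uncertainty principle.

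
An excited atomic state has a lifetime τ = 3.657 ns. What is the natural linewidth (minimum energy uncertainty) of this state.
89.993 neV

Using the energy-time uncertainty principle:
ΔEΔt ≥ ℏ/2

The lifetime τ represents the time uncertainty Δt.
The natural linewidth (minimum energy uncertainty) is:

ΔE = ℏ/(2τ)
ΔE = (1.055e-34 J·s) / (2 × 3.657e-09 s)
ΔE = 1.442e-26 J = 89.993 neV

This natural linewidth limits the precision of spectroscopic measurements.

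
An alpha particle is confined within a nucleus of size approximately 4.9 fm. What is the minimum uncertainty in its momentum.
1.076 × 10^-20 kg·m/s

Using the Heisenberg uncertainty principle:
ΔxΔp ≥ ℏ/2

With Δx ≈ L = 4.900e-15 m (the confinement size):
Δp_min = ℏ/(2Δx)
Δp_min = (1.055e-34 J·s) / (2 × 4.900e-15 m)
Δp_min = 1.076e-20 kg·m/s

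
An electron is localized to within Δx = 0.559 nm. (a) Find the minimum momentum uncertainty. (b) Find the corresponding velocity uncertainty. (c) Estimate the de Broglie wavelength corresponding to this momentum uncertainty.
(a) Δp_min = 9.433 × 10^-26 kg·m/s
(b) Δv_min = 103.549 km/s
(c) λ_dB = 7.025 nm

Step-by-step:

(a) From the uncertainty principle:
Δp_min = ℏ/(2Δx) = (1.055e-34 J·s)/(2 × 5.590e-10 m) = 9.433e-26 kg·m/s

(b) The velocity uncertainty:
Δv = Δp/m = (9.433e-26 kg·m/s)/(9.109e-31 kg) = 1.035e+05 m/s = 103.549 km/s

(c) The de Broglie wavelength for this momentum:
λ = h/p = (6.626e-34 J·s)/(9.433e-26 kg·m/s) = 7.025e-09 m = 7.025 nm

Note: The de Broglie wavelength is comparable to the localization size, as expected from wave-particle duality.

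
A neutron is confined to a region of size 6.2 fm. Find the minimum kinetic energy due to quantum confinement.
134.764 keV

Using the uncertainty principle:

1. Position uncertainty: Δx ≈ 6.200e-15 m
2. Minimum momentum uncertainty: Δp = ℏ/(2Δx) = 8.505e-21 kg·m/s
3. Minimum kinetic energy:
   KE = (Δp)²/(2m) = (8.505e-21)²/(2 × 1.675e-27 kg)
   KE = 2.159e-14 J = 134.764 keV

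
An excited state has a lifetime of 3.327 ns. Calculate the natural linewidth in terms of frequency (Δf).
23.919 MHz

Using the energy-time uncertainty principle and E = hf:
ΔEΔt ≥ ℏ/2
hΔf·Δt ≥ ℏ/2

The minimum frequency uncertainty is:
Δf = ℏ/(2hτ) = 1/(4πτ)
Δf = 1/(4π × 3.327e-09 s)
Δf = 2.392e+07 Hz = 23.919 MHz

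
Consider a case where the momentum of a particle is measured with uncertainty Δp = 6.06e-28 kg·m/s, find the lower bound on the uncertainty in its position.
87.011 nm

Using the Heisenberg uncertainty principle:
ΔxΔp ≥ ℏ/2

The minimum uncertainty in position is:
Δx_min = ℏ/(2Δp)
Δx_min = (1.055e-34 J·s) / (2 × 6.060e-28 kg·m/s)
Δx_min = 8.701e-08 m = 87.011 nm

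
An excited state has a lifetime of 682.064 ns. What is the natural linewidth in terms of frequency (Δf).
116.672 kHz

Using the energy-time uncertainty principle and E = hf:
ΔEΔt ≥ ℏ/2
hΔf·Δt ≥ ℏ/2

The minimum frequency uncertainty is:
Δf = ℏ/(2hτ) = 1/(4πτ)
Δf = 1/(4π × 6.821e-07 s)
Δf = 1.167e+05 Hz = 116.672 kHz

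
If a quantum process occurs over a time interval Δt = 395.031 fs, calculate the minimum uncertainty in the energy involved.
833.114 μeV

Using the energy-time uncertainty principle:
ΔEΔt ≥ ℏ/2

The minimum uncertainty in energy is:
ΔE_min = ℏ/(2Δt)
ΔE_min = (1.055e-34 J·s) / (2 × 3.950e-13 s)
ΔE_min = 1.335e-22 J = 833.114 μeV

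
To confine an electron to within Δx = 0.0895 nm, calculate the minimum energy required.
1.189 eV

Localizing a particle requires giving it sufficient momentum uncertainty:

1. From uncertainty principle: Δp ≥ ℏ/(2Δx)
   Δp_min = (1.055e-34 J·s) / (2 × 8.950e-11 m)
   Δp_min = 5.891e-25 kg·m/s

2. This momentum uncertainty corresponds to kinetic energy:
   KE ≈ (Δp)²/(2m) = (5.891e-25)²/(2 × 9.109e-31 kg)
   KE = 1.905e-19 J = 1.189 eV

Tighter localization requires more energy.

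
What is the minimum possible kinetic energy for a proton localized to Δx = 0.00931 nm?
59.849 meV

Localizing a particle requires giving it sufficient momentum uncertainty:

1. From uncertainty principle: Δp ≥ ℏ/(2Δx)
   Δp_min = (1.055e-34 J·s) / (2 × 9.310e-12 m)
   Δp_min = 5.664e-24 kg·m/s

2. This momentum uncertainty corresponds to kinetic energy:
   KE ≈ (Δp)²/(2m) = (5.664e-24)²/(2 × 1.673e-27 kg)
   KE = 9.589e-21 J = 59.849 meV

Tighter localization requires more energy.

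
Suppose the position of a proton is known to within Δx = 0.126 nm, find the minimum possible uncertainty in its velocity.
250.195 m/s

Using the Heisenberg uncertainty principle and Δp = mΔv:
ΔxΔp ≥ ℏ/2
Δx(mΔv) ≥ ℏ/2

The minimum uncertainty in velocity is:
Δv_min = ℏ/(2mΔx)
Δv_min = (1.055e-34 J·s) / (2 × 1.673e-27 kg × 1.260e-10 m)
Δv_min = 2.502e+02 m/s = 250.195 m/s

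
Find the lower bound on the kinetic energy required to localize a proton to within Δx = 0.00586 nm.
151.063 meV

Localizing a particle requires giving it sufficient momentum uncertainty:

1. From uncertainty principle: Δp ≥ ℏ/(2Δx)
   Δp_min = (1.055e-34 J·s) / (2 × 5.860e-12 m)
   Δp_min = 8.998e-24 kg·m/s

2. This momentum uncertainty corresponds to kinetic energy:
   KE ≈ (Δp)²/(2m) = (8.998e-24)²/(2 × 1.673e-27 kg)
   KE = 2.420e-20 J = 151.063 meV

Tighter localization requires more energy.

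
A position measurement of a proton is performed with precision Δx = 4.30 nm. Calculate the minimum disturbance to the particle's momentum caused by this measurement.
1.226 × 10^-26 kg·m/s

The uncertainty principle implies that measuring position disturbs momentum:
ΔxΔp ≥ ℏ/2

When we measure position with precision Δx, we necessarily introduce a momentum uncertainty:
Δp ≥ ℏ/(2Δx)
Δp_min = (1.055e-34 J·s) / (2 × 4.300e-09 m)
Δp_min = 1.226e-26 kg·m/s

The more precisely we measure position, the greater the momentum disturbance.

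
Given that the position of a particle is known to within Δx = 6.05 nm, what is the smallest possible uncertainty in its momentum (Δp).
8.715 × 10^-27 kg·m/s

Using the Heisenberg uncertainty principle:
ΔxΔp ≥ ℏ/2

The minimum uncertainty in momentum is:
Δp_min = ℏ/(2Δx)
Δp_min = (1.055e-34 J·s) / (2 × 6.050e-09 m)
Δp_min = 8.715e-27 kg·m/s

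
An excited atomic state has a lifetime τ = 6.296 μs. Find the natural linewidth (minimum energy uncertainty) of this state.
52.272 peV

Using the energy-time uncertainty principle:
ΔEΔt ≥ ℏ/2

The lifetime τ represents the time uncertainty Δt.
The natural linewidth (minimum energy uncertainty) is:

ΔE = ℏ/(2τ)
ΔE = (1.055e-34 J·s) / (2 × 6.296e-06 s)
ΔE = 8.375e-30 J = 52.272 peV

This natural linewidth limits the precision of spectroscopic measurements.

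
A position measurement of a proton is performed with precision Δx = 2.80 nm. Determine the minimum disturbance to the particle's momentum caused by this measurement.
1.883 × 10^-26 kg·m/s

The uncertainty principle implies that measuring position disturbs momentum:
ΔxΔp ≥ ℏ/2

When we measure position with precision Δx, we necessarily introduce a momentum uncertainty:
Δp ≥ ℏ/(2Δx)
Δp_min = (1.055e-34 J·s) / (2 × 2.800e-09 m)
Δp_min = 1.883e-26 kg·m/s

The more precisely we measure position, the greater the momentum disturbance.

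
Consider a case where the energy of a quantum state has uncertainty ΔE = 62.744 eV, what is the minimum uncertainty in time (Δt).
5.245 as

Using the energy-time uncertainty principle:
ΔEΔt ≥ ℏ/2

The minimum uncertainty in time is:
Δt_min = ℏ/(2ΔE)
Δt_min = (1.055e-34 J·s) / (2 × 1.005e-17 J)
Δt_min = 5.245e-18 s = 5.245 as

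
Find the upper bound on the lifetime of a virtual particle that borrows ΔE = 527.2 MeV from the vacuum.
6.243 × 10^-25 s

Using the energy-time uncertainty principle:
ΔEΔt ≥ ℏ/2

For a virtual particle borrowing energy ΔE, the maximum lifetime is:
Δt_max = ℏ/(2ΔE)

Converting energy:
ΔE = 527.2 MeV = 8.447e-11 J

Δt_max = (1.055e-34 J·s) / (2 × 8.447e-11 J)
Δt_max = 6.243e-25 s = 6.243 × 10^-25 s

Virtual particles with higher borrowed energy exist for shorter times.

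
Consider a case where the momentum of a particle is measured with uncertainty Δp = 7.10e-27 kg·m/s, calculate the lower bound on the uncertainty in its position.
7.427 nm

Using the Heisenberg uncertainty principle:
ΔxΔp ≥ ℏ/2

The minimum uncertainty in position is:
Δx_min = ℏ/(2Δp)
Δx_min = (1.055e-34 J·s) / (2 × 7.100e-27 kg·m/s)
Δx_min = 7.427e-09 m = 7.427 nm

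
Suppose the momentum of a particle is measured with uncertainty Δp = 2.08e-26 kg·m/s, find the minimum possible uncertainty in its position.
2.535 nm

Using the Heisenberg uncertainty principle:
ΔxΔp ≥ ℏ/2

The minimum uncertainty in position is:
Δx_min = ℏ/(2Δp)
Δx_min = (1.055e-34 J·s) / (2 × 2.080e-26 kg·m/s)
Δx_min = 2.535e-09 m = 2.535 nm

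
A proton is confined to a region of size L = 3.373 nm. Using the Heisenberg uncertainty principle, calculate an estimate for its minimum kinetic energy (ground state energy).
455.954 neV

Using the uncertainty principle to estimate ground state energy:

1. The position uncertainty is approximately the confinement size:
   Δx ≈ L = 3.373e-09 m

2. From ΔxΔp ≥ ℏ/2, the minimum momentum uncertainty is:
   Δp ≈ ℏ/(2L) = 1.563e-26 kg·m/s

3. The kinetic energy is approximately:
   KE ≈ (Δp)²/(2m) = (1.563e-26)²/(2 × 1.673e-27 kg)
   KE ≈ 7.305e-26 J = 455.954 neV

This is an order-of-magnitude estimate of the ground state energy.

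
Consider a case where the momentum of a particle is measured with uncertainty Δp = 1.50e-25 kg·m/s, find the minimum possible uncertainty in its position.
351.524 pm

Using the Heisenberg uncertainty principle:
ΔxΔp ≥ ℏ/2

The minimum uncertainty in position is:
Δx_min = ℏ/(2Δp)
Δx_min = (1.055e-34 J·s) / (2 × 1.500e-25 kg·m/s)
Δx_min = 3.515e-10 m = 351.524 pm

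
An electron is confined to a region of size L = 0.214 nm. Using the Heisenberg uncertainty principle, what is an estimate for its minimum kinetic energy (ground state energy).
207.987 meV

Using the uncertainty principle to estimate ground state energy:

1. The position uncertainty is approximately the confinement size:
   Δx ≈ L = 2.140e-10 m

2. From ΔxΔp ≥ ℏ/2, the minimum momentum uncertainty is:
   Δp ≈ ℏ/(2L) = 2.464e-25 kg·m/s

3. The kinetic energy is approximately:
   KE ≈ (Δp)²/(2m) = (2.464e-25)²/(2 × 9.109e-31 kg)
   KE ≈ 3.332e-20 J = 207.987 meV

This is an order-of-magnitude estimate of the ground state energy.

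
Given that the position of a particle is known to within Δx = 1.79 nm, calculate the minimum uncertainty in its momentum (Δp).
2.946 × 10^-26 kg·m/s

Using the Heisenberg uncertainty principle:
ΔxΔp ≥ ℏ/2

The minimum uncertainty in momentum is:
Δp_min = ℏ/(2Δx)
Δp_min = (1.055e-34 J·s) / (2 × 1.790e-09 m)
Δp_min = 2.946e-26 kg·m/s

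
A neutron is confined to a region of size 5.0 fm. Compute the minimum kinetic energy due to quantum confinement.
207.212 keV

Using the uncertainty principle:

1. Position uncertainty: Δx ≈ 5.000e-15 m
2. Minimum momentum uncertainty: Δp = ℏ/(2Δx) = 1.055e-20 kg·m/s
3. Minimum kinetic energy:
   KE = (Δp)²/(2m) = (1.055e-20)²/(2 × 1.675e-27 kg)
   KE = 3.320e-14 J = 207.212 keV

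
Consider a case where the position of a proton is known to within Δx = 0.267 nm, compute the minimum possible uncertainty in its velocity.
118.069 m/s

Using the Heisenberg uncertainty principle and Δp = mΔv:
ΔxΔp ≥ ℏ/2
Δx(mΔv) ≥ ℏ/2

The minimum uncertainty in velocity is:
Δv_min = ℏ/(2mΔx)
Δv_min = (1.055e-34 J·s) / (2 × 1.673e-27 kg × 2.670e-10 m)
Δv_min = 1.181e+02 m/s = 118.069 m/s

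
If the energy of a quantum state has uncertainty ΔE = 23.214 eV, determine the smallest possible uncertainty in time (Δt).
14.177 as

Using the energy-time uncertainty principle:
ΔEΔt ≥ ℏ/2

The minimum uncertainty in time is:
Δt_min = ℏ/(2ΔE)
Δt_min = (1.055e-34 J·s) / (2 × 3.719e-18 J)
Δt_min = 1.418e-17 s = 14.177 as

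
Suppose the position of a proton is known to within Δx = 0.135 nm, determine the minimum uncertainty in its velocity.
233.515 m/s

Using the Heisenberg uncertainty principle and Δp = mΔv:
ΔxΔp ≥ ℏ/2
Δx(mΔv) ≥ ℏ/2

The minimum uncertainty in velocity is:
Δv_min = ℏ/(2mΔx)
Δv_min = (1.055e-34 J·s) / (2 × 1.673e-27 kg × 1.350e-10 m)
Δv_min = 2.335e+02 m/s = 233.515 m/s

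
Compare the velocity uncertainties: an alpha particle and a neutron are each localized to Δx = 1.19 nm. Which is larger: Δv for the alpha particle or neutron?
The neutron has the larger minimum velocity uncertainty, by a ratio of 4.0.

For both particles, Δp_min = ℏ/(2Δx) = 4.431e-26 kg·m/s (same for both).

The velocity uncertainty is Δv = Δp/m:
- alpha particle: Δv = 4.431e-26 / 6.645e-27 = 6.668e+00 m/s = 6.668 m/s
- neutron: Δv = 4.431e-26 / 1.675e-27 = 2.645e+01 m/s = 26.455 m/s

Ratio: 2.645e+01 / 6.668e+00 = 4.0

The lighter particle has larger velocity uncertainty because Δv ∝ 1/m.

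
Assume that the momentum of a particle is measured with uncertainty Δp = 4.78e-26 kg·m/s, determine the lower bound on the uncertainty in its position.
1.103 nm

Using the Heisenberg uncertainty principle:
ΔxΔp ≥ ℏ/2

The minimum uncertainty in position is:
Δx_min = ℏ/(2Δp)
Δx_min = (1.055e-34 J·s) / (2 × 4.780e-26 kg·m/s)
Δx_min = 1.103e-09 m = 1.103 nm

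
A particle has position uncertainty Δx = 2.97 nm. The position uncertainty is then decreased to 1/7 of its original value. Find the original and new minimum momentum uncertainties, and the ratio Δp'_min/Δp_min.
Original Δp_min = 1.775 × 10^-26 kg·m/s; new Δp'_min = 1.243 × 10^-25 kg·m/s; ratio Δp'_min/Δp_min = 7.

From the uncertainty principle ΔxΔp ≥ ℏ/2, the minimum momentum uncertainty is Δp_min = ℏ/(2Δx).

Original (Δx = 2.97 nm = 2.970e-09 m):
Δp_min = (1.055e-34 J·s)/(2 × 2.970e-09 m) = 1.775e-26 kg·m/s

When Δx → (1/7)Δx:
Δp'_min = ℏ/(2 × (1/7)Δx) = 7 × ℏ/(2Δx) = 7 × Δp_min
Δp'_min = 7 × 1.775e-26 kg·m/s = 1.243e-25 kg·m/s

Since Δp_min ∝ 1/Δx, when Δx is decreased to 1/7 of its original value, Δp_min increases to 7 times its original value.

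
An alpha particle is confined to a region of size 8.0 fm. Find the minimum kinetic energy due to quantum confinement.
20.403 keV

Using the uncertainty principle:

1. Position uncertainty: Δx ≈ 8.000e-15 m
2. Minimum momentum uncertainty: Δp = ℏ/(2Δx) = 6.591e-21 kg·m/s
3. Minimum kinetic energy:
   KE = (Δp)²/(2m) = (6.591e-21)²/(2 × 6.645e-27 kg)
   KE = 3.269e-15 J = 20.403 keV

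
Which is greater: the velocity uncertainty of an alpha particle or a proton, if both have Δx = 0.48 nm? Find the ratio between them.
The proton has the larger minimum velocity uncertainty, by a ratio of 4.0.

For both particles, Δp_min = ℏ/(2Δx) = 1.099e-25 kg·m/s (same for both).

The velocity uncertainty is Δv = Δp/m:
- alpha particle: Δv = 1.099e-25 / 6.645e-27 = 1.653e+01 m/s = 16.532 m/s
- proton: Δv = 1.099e-25 / 1.673e-27 = 6.568e+01 m/s = 65.676 m/s

Ratio: 6.568e+01 / 1.653e+01 = 4.0

The lighter particle has larger velocity uncertainty because Δv ∝ 1/m.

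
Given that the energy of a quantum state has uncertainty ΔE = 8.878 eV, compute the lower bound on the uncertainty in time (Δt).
37.070 as

Using the energy-time uncertainty principle:
ΔEΔt ≥ ℏ/2

The minimum uncertainty in time is:
Δt_min = ℏ/(2ΔE)
Δt_min = (1.055e-34 J·s) / (2 × 1.422e-18 J)
Δt_min = 3.707e-17 s = 37.070 as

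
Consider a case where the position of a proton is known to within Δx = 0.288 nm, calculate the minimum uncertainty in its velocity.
109.460 m/s

Using the Heisenberg uncertainty principle and Δp = mΔv:
ΔxΔp ≥ ℏ/2
Δx(mΔv) ≥ ℏ/2

The minimum uncertainty in velocity is:
Δv_min = ℏ/(2mΔx)
Δv_min = (1.055e-34 J·s) / (2 × 1.673e-27 kg × 2.880e-10 m)
Δv_min = 1.095e+02 m/s = 109.460 m/s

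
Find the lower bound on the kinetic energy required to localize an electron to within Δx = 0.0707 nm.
1.906 eV

Localizing a particle requires giving it sufficient momentum uncertainty:

1. From uncertainty principle: Δp ≥ ℏ/(2Δx)
   Δp_min = (1.055e-34 J·s) / (2 × 7.070e-11 m)
   Δp_min = 7.458e-25 kg·m/s

2. This momentum uncertainty corresponds to kinetic energy:
   KE ≈ (Δp)²/(2m) = (7.458e-25)²/(2 × 9.109e-31 kg)
   KE = 3.053e-19 J = 1.906 eV

Tighter localization requires more energy.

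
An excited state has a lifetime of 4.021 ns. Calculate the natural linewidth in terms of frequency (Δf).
19.790 MHz

Using the energy-time uncertainty principle and E = hf:
ΔEΔt ≥ ℏ/2
hΔf·Δt ≥ ℏ/2

The minimum frequency uncertainty is:
Δf = ℏ/(2hτ) = 1/(4πτ)
Δf = 1/(4π × 4.021e-09 s)
Δf = 1.979e+07 Hz = 19.790 MHz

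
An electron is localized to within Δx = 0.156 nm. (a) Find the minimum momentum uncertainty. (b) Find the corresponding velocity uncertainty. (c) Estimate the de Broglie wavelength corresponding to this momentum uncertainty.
(a) Δp_min = 3.380 × 10^-25 kg·m/s
(b) Δv_min = 371.050 km/s
(c) λ_dB = 1.960 nm

Step-by-step:

(a) From the uncertainty principle:
Δp_min = ℏ/(2Δx) = (1.055e-34 J·s)/(2 × 1.560e-10 m) = 3.380e-25 kg·m/s

(b) The velocity uncertainty:
Δv = Δp/m = (3.380e-25 kg·m/s)/(9.109e-31 kg) = 3.711e+05 m/s = 371.050 km/s

(c) The de Broglie wavelength for this momentum:
λ = h/p = (6.626e-34 J·s)/(3.380e-25 kg·m/s) = 1.960e-09 m = 1.960 nm

Note: The de Broglie wavelength is comparable to the localization size, as expected from wave-particle duality.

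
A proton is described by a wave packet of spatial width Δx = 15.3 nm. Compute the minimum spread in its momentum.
3.446 × 10^-27 kg·m/s

For a wave packet, the spatial width Δx and momentum spread Δp are related by the uncertainty principle:
ΔxΔp ≥ ℏ/2

The minimum momentum spread is:
Δp_min = ℏ/(2Δx)
Δp_min = (1.055e-34 J·s) / (2 × 1.530e-08 m)
Δp_min = 3.446e-27 kg·m/s

A wave packet cannot have both a well-defined position and well-defined momentum.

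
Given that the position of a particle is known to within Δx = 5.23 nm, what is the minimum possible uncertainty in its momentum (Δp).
1.008 × 10^-26 kg·m/s

Using the Heisenberg uncertainty principle:
ΔxΔp ≥ ℏ/2

The minimum uncertainty in momentum is:
Δp_min = ℏ/(2Δx)
Δp_min = (1.055e-34 J·s) / (2 × 5.230e-09 m)
Δp_min = 1.008e-26 kg·m/s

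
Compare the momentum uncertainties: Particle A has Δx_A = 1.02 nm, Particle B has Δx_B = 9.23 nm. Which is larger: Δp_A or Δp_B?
Particle A has the larger minimum momentum uncertainty, by a factor of 9.05.

For each particle, the minimum momentum uncertainty is Δp_min = ℏ/(2Δx):

Particle A: Δp_A = ℏ/(2×1.020e-09 m) = 5.169e-26 kg·m/s
Particle B: Δp_B = ℏ/(2×9.230e-09 m) = 5.713e-27 kg·m/s

Ratio: Δp_A/Δp_B = 9.05

Since Δp_min ∝ 1/Δx, the particle with smaller position uncertainty (A) has larger momentum uncertainty.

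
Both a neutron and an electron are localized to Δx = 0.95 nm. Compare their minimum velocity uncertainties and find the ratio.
The electron has the larger minimum velocity uncertainty, by a ratio of 1838.7.

For both particles, Δp_min = ℏ/(2Δx) = 5.550e-26 kg·m/s (same for both).

The velocity uncertainty is Δv = Δp/m:
- neutron: Δv = 5.550e-26 / 1.675e-27 = 3.314e+01 m/s = 33.138 m/s
- electron: Δv = 5.550e-26 / 9.109e-31 = 6.093e+04 m/s = 60.930 km/s

Ratio: 6.093e+04 / 3.314e+01 = 1838.7

The lighter particle has larger velocity uncertainty because Δv ∝ 1/m.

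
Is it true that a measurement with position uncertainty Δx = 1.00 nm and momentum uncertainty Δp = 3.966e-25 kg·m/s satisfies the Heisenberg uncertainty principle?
Yes, it satisfies the uncertainty principle.

Calculate the product ΔxΔp:
ΔxΔp = (1.000e-09 m) × (3.966e-25 kg·m/s)
ΔxΔp = 3.966e-34 J·s

Compare to the minimum allowed value ℏ/2:
ℏ/2 = 5.273e-35 J·s

Since ΔxΔp = 3.966e-34 J·s ≥ 5.273e-35 J·s = ℏ/2,
the measurement satisfies the uncertainty principle.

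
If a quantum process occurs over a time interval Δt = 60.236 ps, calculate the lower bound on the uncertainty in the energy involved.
5.464 μeV

Using the energy-time uncertainty principle:
ΔEΔt ≥ ℏ/2

The minimum uncertainty in energy is:
ΔE_min = ℏ/(2Δt)
ΔE_min = (1.055e-34 J·s) / (2 × 6.024e-11 s)
ΔE_min = 8.754e-25 J = 5.464 μeV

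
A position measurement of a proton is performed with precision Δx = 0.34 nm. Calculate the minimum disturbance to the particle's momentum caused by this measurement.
1.551 × 10^-25 kg·m/s

The uncertainty principle implies that measuring position disturbs momentum:
ΔxΔp ≥ ℏ/2

When we measure position with precision Δx, we necessarily introduce a momentum uncertainty:
Δp ≥ ℏ/(2Δx)
Δp_min = (1.055e-34 J·s) / (2 × 3.400e-10 m)
Δp_min = 1.551e-25 kg·m/s

The more precisely we measure position, the greater the momentum disturbance.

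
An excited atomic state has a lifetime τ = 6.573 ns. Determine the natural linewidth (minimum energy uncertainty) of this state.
50.069 neV

Using the energy-time uncertainty principle:
ΔEΔt ≥ ℏ/2

The lifetime τ represents the time uncertainty Δt.
The natural linewidth (minimum energy uncertainty) is:

ΔE = ℏ/(2τ)
ΔE = (1.055e-34 J·s) / (2 × 6.573e-09 s)
ΔE = 8.022e-27 J = 50.069 neV

This natural linewidth limits the precision of spectroscopic measurements.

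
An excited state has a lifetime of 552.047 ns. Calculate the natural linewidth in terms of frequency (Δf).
144.150 kHz

Using the energy-time uncertainty principle and E = hf:
ΔEΔt ≥ ℏ/2
hΔf·Δt ≥ ℏ/2

The minimum frequency uncertainty is:
Δf = ℏ/(2hτ) = 1/(4πτ)
Δf = 1/(4π × 5.520e-07 s)
Δf = 1.441e+05 Hz = 144.150 kHz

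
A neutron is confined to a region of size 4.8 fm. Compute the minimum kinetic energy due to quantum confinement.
224.840 keV

Using the uncertainty principle:

1. Position uncertainty: Δx ≈ 4.800e-15 m
2. Minimum momentum uncertainty: Δp = ℏ/(2Δx) = 1.099e-20 kg·m/s
3. Minimum kinetic energy:
   KE = (Δp)²/(2m) = (1.099e-20)²/(2 × 1.675e-27 kg)
   KE = 3.602e-14 J = 224.840 keV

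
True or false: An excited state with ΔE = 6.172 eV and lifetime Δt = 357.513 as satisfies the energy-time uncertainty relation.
Yes, it satisfies the uncertainty relation.

Calculate the product ΔEΔt:
ΔE = 6.172 eV = 9.889e-19 J
ΔEΔt = (9.889e-19 J) × (3.575e-16 s)
ΔEΔt = 3.535e-34 J·s

Compare to the minimum allowed value ℏ/2:
ℏ/2 = 5.273e-35 J·s

Since ΔEΔt = 3.535e-34 J·s ≥ 5.273e-35 J·s = ℏ/2,
this satisfies the uncertainty relation.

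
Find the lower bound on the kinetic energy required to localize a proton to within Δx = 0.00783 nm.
84.612 meV

Localizing a particle requires giving it sufficient momentum uncertainty:

1. From uncertainty principle: Δp ≥ ℏ/(2Δx)
   Δp_min = (1.055e-34 J·s) / (2 × 7.830e-12 m)
   Δp_min = 6.734e-24 kg·m/s

2. This momentum uncertainty corresponds to kinetic energy:
   KE ≈ (Δp)²/(2m) = (6.734e-24)²/(2 × 1.673e-27 kg)
   KE = 1.356e-20 J = 84.612 meV

Tighter localization requires more energy.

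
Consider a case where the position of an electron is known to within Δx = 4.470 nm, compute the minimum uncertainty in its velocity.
12.949 km/s

Using the Heisenberg uncertainty principle and Δp = mΔv:
ΔxΔp ≥ ℏ/2
Δx(mΔv) ≥ ℏ/2

The minimum uncertainty in velocity is:
Δv_min = ℏ/(2mΔx)
Δv_min = (1.055e-34 J·s) / (2 × 9.109e-31 kg × 4.470e-09 m)
Δv_min = 1.295e+04 m/s = 12.949 km/s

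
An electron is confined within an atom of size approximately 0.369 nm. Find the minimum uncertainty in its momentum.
1.429 × 10^-25 kg·m/s

Using the Heisenberg uncertainty principle:
ΔxΔp ≥ ℏ/2

With Δx ≈ L = 3.690e-10 m (the confinement size):
Δp_min = ℏ/(2Δx)
Δp_min = (1.055e-34 J·s) / (2 × 3.690e-10 m)
Δp_min = 1.429e-25 kg·m/s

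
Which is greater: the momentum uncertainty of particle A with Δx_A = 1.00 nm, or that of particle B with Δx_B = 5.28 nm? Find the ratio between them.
Particle A has the larger minimum momentum uncertainty, by a factor of 5.28.

For each particle, the minimum momentum uncertainty is Δp_min = ℏ/(2Δx):

Particle A: Δp_A = ℏ/(2×1.000e-09 m) = 5.273e-26 kg·m/s
Particle B: Δp_B = ℏ/(2×5.280e-09 m) = 9.986e-27 kg·m/s

Ratio: Δp_A/Δp_B = 5.28

Since Δp_min ∝ 1/Δx, the particle with smaller position uncertainty (A) has larger momentum uncertainty.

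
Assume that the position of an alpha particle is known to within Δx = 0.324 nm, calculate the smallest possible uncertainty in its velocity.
24.492 m/s

Using the Heisenberg uncertainty principle and Δp = mΔv:
ΔxΔp ≥ ℏ/2
Δx(mΔv) ≥ ℏ/2

The minimum uncertainty in velocity is:
Δv_min = ℏ/(2mΔx)
Δv_min = (1.055e-34 J·s) / (2 × 6.645e-27 kg × 3.240e-10 m)
Δv_min = 2.449e+01 m/s = 24.492 m/s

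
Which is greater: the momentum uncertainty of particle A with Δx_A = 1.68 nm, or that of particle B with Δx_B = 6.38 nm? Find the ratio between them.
Particle A has the larger minimum momentum uncertainty, by a factor of 3.80.

For each particle, the minimum momentum uncertainty is Δp_min = ℏ/(2Δx):

Particle A: Δp_A = ℏ/(2×1.680e-09 m) = 3.139e-26 kg·m/s
Particle B: Δp_B = ℏ/(2×6.380e-09 m) = 8.265e-27 kg·m/s

Ratio: Δp_A/Δp_B = 3.80

Since Δp_min ∝ 1/Δx, the particle with smaller position uncertainty (A) has larger momentum uncertainty.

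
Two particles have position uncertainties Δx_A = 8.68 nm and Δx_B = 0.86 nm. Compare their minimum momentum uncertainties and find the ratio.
Particle B has the larger minimum momentum uncertainty, by a factor of 10.09.

For each particle, the minimum momentum uncertainty is Δp_min = ℏ/(2Δx):

Particle A: Δp_A = ℏ/(2×8.680e-09 m) = 6.075e-27 kg·m/s
Particle B: Δp_B = ℏ/(2×8.600e-10 m) = 6.131e-26 kg·m/s

Ratio: Δp_B/Δp_A = 10.09

Since Δp_min ∝ 1/Δx, the particle with smaller position uncertainty (B) has larger momentum uncertainty.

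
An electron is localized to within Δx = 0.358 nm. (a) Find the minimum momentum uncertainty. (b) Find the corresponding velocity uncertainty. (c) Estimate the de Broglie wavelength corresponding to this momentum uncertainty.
(a) Δp_min = 1.473 × 10^-25 kg·m/s
(b) Δv_min = 161.687 km/s
(c) λ_dB = 4.499 nm

Step-by-step:

(a) From the uncertainty principle:
Δp_min = ℏ/(2Δx) = (1.055e-34 J·s)/(2 × 3.580e-10 m) = 1.473e-25 kg·m/s

(b) The velocity uncertainty:
Δv = Δp/m = (1.473e-25 kg·m/s)/(9.109e-31 kg) = 1.617e+05 m/s = 161.687 km/s

(c) The de Broglie wavelength for this momentum:
λ = h/p = (6.626e-34 J·s)/(1.473e-25 kg·m/s) = 4.499e-09 m = 4.499 nm

Note: The de Broglie wavelength is comparable to the localization size, as expected from wave-particle duality.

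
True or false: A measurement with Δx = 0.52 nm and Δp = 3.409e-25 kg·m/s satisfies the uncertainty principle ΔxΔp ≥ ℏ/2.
Yes, it satisfies the uncertainty principle.

Calculate the product ΔxΔp:
ΔxΔp = (5.200e-10 m) × (3.409e-25 kg·m/s)
ΔxΔp = 1.773e-34 J·s

Compare to the minimum allowed value ℏ/2:
ℏ/2 = 5.273e-35 J·s

Since ΔxΔp = 1.773e-34 J·s ≥ 5.273e-35 J·s = ℏ/2,
the measurement satisfies the uncertainty principle.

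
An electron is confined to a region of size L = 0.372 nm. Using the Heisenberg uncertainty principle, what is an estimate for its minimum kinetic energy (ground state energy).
68.830 meV

Using the uncertainty principle to estimate ground state energy:

1. The position uncertainty is approximately the confinement size:
   Δx ≈ L = 3.720e-10 m

2. From ΔxΔp ≥ ℏ/2, the minimum momentum uncertainty is:
   Δp ≈ ℏ/(2L) = 1.417e-25 kg·m/s

3. The kinetic energy is approximately:
   KE ≈ (Δp)²/(2m) = (1.417e-25)²/(2 × 9.109e-31 kg)
   KE ≈ 1.103e-20 J = 68.830 meV

This is an order-of-magnitude estimate of the ground state energy.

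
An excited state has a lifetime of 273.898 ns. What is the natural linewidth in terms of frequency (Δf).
290.537 kHz

Using the energy-time uncertainty principle and E = hf:
ΔEΔt ≥ ℏ/2
hΔf·Δt ≥ ℏ/2

The minimum frequency uncertainty is:
Δf = ℏ/(2hτ) = 1/(4πτ)
Δf = 1/(4π × 2.739e-07 s)
Δf = 2.905e+05 Hz = 290.537 kHz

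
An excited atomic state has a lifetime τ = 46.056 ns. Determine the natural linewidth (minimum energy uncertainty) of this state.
7.146 neV

Using the energy-time uncertainty principle:
ΔEΔt ≥ ℏ/2

The lifetime τ represents the time uncertainty Δt.
The natural linewidth (minimum energy uncertainty) is:

ΔE = ℏ/(2τ)
ΔE = (1.055e-34 J·s) / (2 × 4.606e-08 s)
ΔE = 1.145e-27 J = 7.146 neV

This natural linewidth limits the precision of spectroscopic measurements.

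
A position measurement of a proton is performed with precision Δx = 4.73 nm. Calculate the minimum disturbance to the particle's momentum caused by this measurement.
1.115 × 10^-26 kg·m/s

The uncertainty principle implies that measuring position disturbs momentum:
ΔxΔp ≥ ℏ/2

When we measure position with precision Δx, we necessarily introduce a momentum uncertainty:
Δp ≥ ℏ/(2Δx)
Δp_min = (1.055e-34 J·s) / (2 × 4.730e-09 m)
Δp_min = 1.115e-26 kg·m/s

The more precisely we measure position, the greater the momentum disturbance.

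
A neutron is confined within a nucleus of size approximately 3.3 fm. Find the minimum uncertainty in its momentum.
1.598 × 10^-20 kg·m/s

Using the Heisenberg uncertainty principle:
ΔxΔp ≥ ℏ/2

With Δx ≈ L = 3.300e-15 m (the confinement size):
Δp_min = ℏ/(2Δx)
Δp_min = (1.055e-34 J·s) / (2 × 3.300e-15 m)
Δp_min = 1.598e-20 kg·m/s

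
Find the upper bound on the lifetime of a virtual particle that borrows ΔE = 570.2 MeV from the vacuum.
5.772 × 10^-25 s

Using the energy-time uncertainty principle:
ΔEΔt ≥ ℏ/2

For a virtual particle borrowing energy ΔE, the maximum lifetime is:
Δt_max = ℏ/(2ΔE)

Converting energy:
ΔE = 570.2 MeV = 9.136e-11 J

Δt_max = (1.055e-34 J·s) / (2 × 9.136e-11 J)
Δt_max = 5.772e-25 s = 5.772 × 10^-25 s

Virtual particles with higher borrowed energy exist for shorter times.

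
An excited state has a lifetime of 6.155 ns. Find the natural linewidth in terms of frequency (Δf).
12.929 MHz

Using the energy-time uncertainty principle and E = hf:
ΔEΔt ≥ ℏ/2
hΔf·Δt ≥ ℏ/2

The minimum frequency uncertainty is:
Δf = ℏ/(2hτ) = 1/(4πτ)
Δf = 1/(4π × 6.155e-09 s)
Δf = 1.293e+07 Hz = 12.929 MHz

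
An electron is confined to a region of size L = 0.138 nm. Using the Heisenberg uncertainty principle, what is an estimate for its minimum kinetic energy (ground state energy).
500.155 meV

Using the uncertainty principle to estimate ground state energy:

1. The position uncertainty is approximately the confinement size:
   Δx ≈ L = 1.380e-10 m

2. From ΔxΔp ≥ ℏ/2, the minimum momentum uncertainty is:
   Δp ≈ ℏ/(2L) = 3.821e-25 kg·m/s

3. The kinetic energy is approximately:
   KE ≈ (Δp)²/(2m) = (3.821e-25)²/(2 × 9.109e-31 kg)
   KE ≈ 8.013e-20 J = 500.155 meV

This is an order-of-magnitude estimate of the ground state energy.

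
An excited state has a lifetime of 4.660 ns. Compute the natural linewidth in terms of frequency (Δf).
17.077 MHz

Using the energy-time uncertainty principle and E = hf:
ΔEΔt ≥ ℏ/2
hΔf·Δt ≥ ℏ/2

The minimum frequency uncertainty is:
Δf = ℏ/(2hτ) = 1/(4πτ)
Δf = 1/(4π × 4.660e-09 s)
Δf = 1.708e+07 Hz = 17.077 MHz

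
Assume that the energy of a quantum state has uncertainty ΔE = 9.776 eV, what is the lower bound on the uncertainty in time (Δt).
33.665 as

Using the energy-time uncertainty principle:
ΔEΔt ≥ ℏ/2

The minimum uncertainty in time is:
Δt_min = ℏ/(2ΔE)
Δt_min = (1.055e-34 J·s) / (2 × 1.566e-18 J)
Δt_min = 3.366e-17 s = 33.665 as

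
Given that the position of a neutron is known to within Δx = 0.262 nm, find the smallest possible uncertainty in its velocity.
120.157 m/s

Using the Heisenberg uncertainty principle and Δp = mΔv:
ΔxΔp ≥ ℏ/2
Δx(mΔv) ≥ ℏ/2

The minimum uncertainty in velocity is:
Δv_min = ℏ/(2mΔx)
Δv_min = (1.055e-34 J·s) / (2 × 1.675e-27 kg × 2.620e-10 m)
Δv_min = 1.202e+02 m/s = 120.157 m/s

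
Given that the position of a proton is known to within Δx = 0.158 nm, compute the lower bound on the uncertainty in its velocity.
199.522 m/s

Using the Heisenberg uncertainty principle and Δp = mΔv:
ΔxΔp ≥ ℏ/2
Δx(mΔv) ≥ ℏ/2

The minimum uncertainty in velocity is:
Δv_min = ℏ/(2mΔx)
Δv_min = (1.055e-34 J·s) / (2 × 1.673e-27 kg × 1.580e-10 m)
Δv_min = 1.995e+02 m/s = 199.522 m/s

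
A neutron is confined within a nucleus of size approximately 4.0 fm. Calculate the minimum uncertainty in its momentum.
1.318 × 10^-20 kg·m/s

Using the Heisenberg uncertainty principle:
ΔxΔp ≥ ℏ/2

With Δx ≈ L = 4.000e-15 m (the confinement size):
Δp_min = ℏ/(2Δx)
Δp_min = (1.055e-34 J·s) / (2 × 4.000e-15 m)
Δp_min = 1.318e-20 kg·m/s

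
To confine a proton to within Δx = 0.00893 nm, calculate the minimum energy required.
65.051 meV

Localizing a particle requires giving it sufficient momentum uncertainty:

1. From uncertainty principle: Δp ≥ ℏ/(2Δx)
   Δp_min = (1.055e-34 J·s) / (2 × 8.930e-12 m)
   Δp_min = 5.905e-24 kg·m/s

2. This momentum uncertainty corresponds to kinetic energy:
   KE ≈ (Δp)²/(2m) = (5.905e-24)²/(2 × 1.673e-27 kg)
   KE = 1.042e-20 J = 65.051 meV

Tighter localization requires more energy.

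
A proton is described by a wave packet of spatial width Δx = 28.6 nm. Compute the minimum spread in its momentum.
1.844 × 10^-27 kg·m/s

For a wave packet, the spatial width Δx and momentum spread Δp are related by the uncertainty principle:
ΔxΔp ≥ ℏ/2

The minimum momentum spread is:
Δp_min = ℏ/(2Δx)
Δp_min = (1.055e-34 J·s) / (2 × 2.860e-08 m)
Δp_min = 1.844e-27 kg·m/s

A wave packet cannot have both a well-defined position and well-defined momentum.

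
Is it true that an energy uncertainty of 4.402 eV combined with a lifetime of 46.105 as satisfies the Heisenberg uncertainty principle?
No, it violates the uncertainty relation.

Calculate the product ΔEΔt:
ΔE = 4.402 eV = 7.053e-19 J
ΔEΔt = (7.053e-19 J) × (4.610e-17 s)
ΔEΔt = 3.252e-35 J·s

Compare to the minimum allowed value ℏ/2:
ℏ/2 = 5.273e-35 J·s

Since ΔEΔt = 3.252e-35 J·s < 5.273e-35 J·s = ℏ/2,
this violates the uncertainty relation.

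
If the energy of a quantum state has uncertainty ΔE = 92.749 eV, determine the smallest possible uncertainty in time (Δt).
3.548 as

Using the energy-time uncertainty principle:
ΔEΔt ≥ ℏ/2

The minimum uncertainty in time is:
Δt_min = ℏ/(2ΔE)
Δt_min = (1.055e-34 J·s) / (2 × 1.486e-17 J)
Δt_min = 3.548e-18 s = 3.548 as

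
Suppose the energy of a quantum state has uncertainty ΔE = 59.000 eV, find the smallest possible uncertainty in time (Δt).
5.578 as

Using the energy-time uncertainty principle:
ΔEΔt ≥ ℏ/2

The minimum uncertainty in time is:
Δt_min = ℏ/(2ΔE)
Δt_min = (1.055e-34 J·s) / (2 × 9.453e-18 J)
Δt_min = 5.578e-18 s = 5.578 as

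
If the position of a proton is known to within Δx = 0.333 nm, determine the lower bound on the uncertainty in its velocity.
94.668 m/s

Using the Heisenberg uncertainty principle and Δp = mΔv:
ΔxΔp ≥ ℏ/2
Δx(mΔv) ≥ ℏ/2

The minimum uncertainty in velocity is:
Δv_min = ℏ/(2mΔx)
Δv_min = (1.055e-34 J·s) / (2 × 1.673e-27 kg × 3.330e-10 m)
Δv_min = 9.467e+01 m/s = 94.668 m/s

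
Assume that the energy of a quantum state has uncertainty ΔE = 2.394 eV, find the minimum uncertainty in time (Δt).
137.471 as

Using the energy-time uncertainty principle:
ΔEΔt ≥ ℏ/2

The minimum uncertainty in time is:
Δt_min = ℏ/(2ΔE)
Δt_min = (1.055e-34 J·s) / (2 × 3.836e-19 J)
Δt_min = 1.375e-16 s = 137.471 as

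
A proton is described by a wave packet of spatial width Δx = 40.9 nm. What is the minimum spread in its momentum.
1.289 × 10^-27 kg·m/s

For a wave packet, the spatial width Δx and momentum spread Δp are related by the uncertainty principle:
ΔxΔp ≥ ℏ/2

The minimum momentum spread is:
Δp_min = ℏ/(2Δx)
Δp_min = (1.055e-34 J·s) / (2 × 4.090e-08 m)
Δp_min = 1.289e-27 kg·m/s

A wave packet cannot have both a well-defined position and well-defined momentum.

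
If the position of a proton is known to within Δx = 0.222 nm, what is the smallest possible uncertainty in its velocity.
142.002 m/s

Using the Heisenberg uncertainty principle and Δp = mΔv:
ΔxΔp ≥ ℏ/2
Δx(mΔv) ≥ ℏ/2

The minimum uncertainty in velocity is:
Δv_min = ℏ/(2mΔx)
Δv_min = (1.055e-34 J·s) / (2 × 1.673e-27 kg × 2.220e-10 m)
Δv_min = 1.420e+02 m/s = 142.002 m/s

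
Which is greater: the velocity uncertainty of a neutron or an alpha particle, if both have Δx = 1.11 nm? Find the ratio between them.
The neutron has the larger minimum velocity uncertainty, by a ratio of 4.0.

For both particles, Δp_min = ℏ/(2Δx) = 4.750e-26 kg·m/s (same for both).

The velocity uncertainty is Δv = Δp/m:
- neutron: Δv = 4.750e-26 / 1.675e-27 = 2.836e+01 m/s = 28.361 m/s
- alpha particle: Δv = 4.750e-26 / 6.645e-27 = 7.149e+00 m/s = 7.149 m/s

Ratio: 2.836e+01 / 7.149e+00 = 4.0

The lighter particle has larger velocity uncertainty because Δv ∝ 1/m.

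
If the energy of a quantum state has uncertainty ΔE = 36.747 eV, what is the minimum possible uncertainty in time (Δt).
8.956 as

Using the energy-time uncertainty principle:
ΔEΔt ≥ ℏ/2

The minimum uncertainty in time is:
Δt_min = ℏ/(2ΔE)
Δt_min = (1.055e-34 J·s) / (2 × 5.888e-18 J)
Δt_min = 8.956e-18 s = 8.956 as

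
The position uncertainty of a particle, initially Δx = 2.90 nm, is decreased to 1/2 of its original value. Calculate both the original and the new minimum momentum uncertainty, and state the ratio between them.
Original Δp_min = 1.818 × 10^-26 kg·m/s; new Δp'_min = 3.636 × 10^-26 kg·m/s; ratio Δp'_min/Δp_min = 2.

From the uncertainty principle ΔxΔp ≥ ℏ/2, the minimum momentum uncertainty is Δp_min = ℏ/(2Δx).

Original (Δx = 2.90 nm = 2.900e-09 m):
Δp_min = (1.055e-34 J·s)/(2 × 2.900e-09 m) = 1.818e-26 kg·m/s

When Δx → (1/2)Δx:
Δp'_min = ℏ/(2 × (1/2)Δx) = 2 × ℏ/(2Δx) = 2 × Δp_min
Δp'_min = 2 × 1.818e-26 kg·m/s = 3.636e-26 kg·m/s

Since Δp_min ∝ 1/Δx, when Δx is decreased to 1/2 of its original value, Δp_min increases to 2 times its original value.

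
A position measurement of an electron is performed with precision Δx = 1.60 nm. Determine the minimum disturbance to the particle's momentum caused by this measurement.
3.296 × 10^-26 kg·m/s

The uncertainty principle implies that measuring position disturbs momentum:
ΔxΔp ≥ ℏ/2

When we measure position with precision Δx, we necessarily introduce a momentum uncertainty:
Δp ≥ ℏ/(2Δx)
Δp_min = (1.055e-34 J·s) / (2 × 1.600e-09 m)
Δp_min = 3.296e-26 kg·m/s

The more precisely we measure position, the greater the momentum disturbance.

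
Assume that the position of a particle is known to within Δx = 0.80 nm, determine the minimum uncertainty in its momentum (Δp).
6.591 × 10^-26 kg·m/s

Using the Heisenberg uncertainty principle:
ΔxΔp ≥ ℏ/2

The minimum uncertainty in momentum is:
Δp_min = ℏ/(2Δx)
Δp_min = (1.055e-34 J·s) / (2 × 8.000e-10 m)
Δp_min = 6.591e-26 kg·m/s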